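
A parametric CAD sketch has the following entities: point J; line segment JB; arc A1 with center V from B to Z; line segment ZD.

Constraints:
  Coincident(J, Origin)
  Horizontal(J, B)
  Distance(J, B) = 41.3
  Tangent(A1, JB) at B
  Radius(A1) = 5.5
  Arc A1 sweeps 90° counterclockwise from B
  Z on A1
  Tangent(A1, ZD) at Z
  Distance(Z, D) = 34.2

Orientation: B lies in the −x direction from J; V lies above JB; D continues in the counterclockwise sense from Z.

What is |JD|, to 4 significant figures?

53.46

J is at the origin; JB is horizontal with |JB| = 41.3 and B on the −x side, so B = (-41.30, 0.000). Tangency of A1 to JB means the radius VB is perpendicular to JB, so V = B + (0, 5.5) = (-41.30, 5.500). On A1, B sits at bearing -90° from V; a 90° counterclockwise sweep puts Z at bearing 0°, so Z = V + 5.5·(cos 0°, sin 0°) = (-35.80, 5.500). A1 meets ZD tangentially, so VZ is at right angles to ZD, so ZD runs along (−sin 0°, cos 0°); with |ZD| = 34.2, D = (-35.80, 39.70). Then |JD| = |D − J| = 53.46.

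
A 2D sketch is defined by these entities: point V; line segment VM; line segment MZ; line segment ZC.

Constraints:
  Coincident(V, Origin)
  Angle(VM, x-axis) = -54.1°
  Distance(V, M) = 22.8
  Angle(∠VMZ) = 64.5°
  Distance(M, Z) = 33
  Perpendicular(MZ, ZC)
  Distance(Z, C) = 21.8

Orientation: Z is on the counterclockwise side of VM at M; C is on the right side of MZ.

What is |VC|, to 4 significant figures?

48.31

V is at the origin; VM runs at -54.1° with length 22.8, so M = 22.8·(cos -54.1°, sin -54.1°) = (13.37, -18.47). ∠VMZ = 64.5°, so MZ runs at -54.1° + (180° − 64.5°) = 61.40° from the x-axis; with |MZ| = 33.0, Z = M + 33.0·(cos 61.40°, sin 61.40°) = (29.17, 10.50). MZ ⟂ ZC; with |ZC| = 21.8 on the right of MZ, C = Z + 21.8·(0.8780, -0.4787) = (48.31, 0.06901). Then |VC| = |C − V| = 48.31.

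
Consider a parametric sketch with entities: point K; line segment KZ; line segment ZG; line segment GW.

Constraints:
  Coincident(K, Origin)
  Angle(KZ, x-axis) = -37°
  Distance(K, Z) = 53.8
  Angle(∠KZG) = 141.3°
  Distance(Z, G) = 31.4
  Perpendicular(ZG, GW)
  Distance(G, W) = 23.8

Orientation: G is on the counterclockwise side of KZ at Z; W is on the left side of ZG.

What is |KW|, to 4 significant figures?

74.04

K is at the origin; KZ runs at -37.0° with length 53.8, so Z = 53.8·(cos -37.0°, sin -37.0°) = (42.97, -32.38). ∠KZG = 141.3°, so ZG runs at -37.0° + (180° − 141.3°) = 1.700° from the x-axis; with |ZG| = 31.4, G = Z + 31.4·(cos 1.700°, sin 1.700°) = (74.35, -31.45). ZG is perpendicular to GW; with |GW| = 23.8 on the left of ZG, W = G + 23.8·(-0.02967, 0.9996) = (73.65, -7.657). Then |KW| = |W − K| = 74.04.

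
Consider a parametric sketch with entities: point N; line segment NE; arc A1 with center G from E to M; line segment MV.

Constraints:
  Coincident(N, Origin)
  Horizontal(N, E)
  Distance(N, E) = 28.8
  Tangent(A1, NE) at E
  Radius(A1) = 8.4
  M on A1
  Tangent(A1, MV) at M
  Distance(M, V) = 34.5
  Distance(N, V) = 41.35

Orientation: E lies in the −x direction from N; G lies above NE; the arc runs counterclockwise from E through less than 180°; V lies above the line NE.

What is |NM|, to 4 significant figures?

21.60

Checks: |GM| = 8.400 ✓; ∠(GM, MV) = 90.00° ✓; |MV| = 34.50 ✓; |NV| = 41.35 ✓.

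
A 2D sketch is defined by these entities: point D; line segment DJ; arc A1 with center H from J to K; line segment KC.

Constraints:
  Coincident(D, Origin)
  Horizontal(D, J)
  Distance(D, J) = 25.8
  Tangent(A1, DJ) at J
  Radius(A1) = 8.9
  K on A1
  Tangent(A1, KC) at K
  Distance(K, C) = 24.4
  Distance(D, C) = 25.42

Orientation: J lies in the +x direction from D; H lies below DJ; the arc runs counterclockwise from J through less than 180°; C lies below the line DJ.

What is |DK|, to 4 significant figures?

18.73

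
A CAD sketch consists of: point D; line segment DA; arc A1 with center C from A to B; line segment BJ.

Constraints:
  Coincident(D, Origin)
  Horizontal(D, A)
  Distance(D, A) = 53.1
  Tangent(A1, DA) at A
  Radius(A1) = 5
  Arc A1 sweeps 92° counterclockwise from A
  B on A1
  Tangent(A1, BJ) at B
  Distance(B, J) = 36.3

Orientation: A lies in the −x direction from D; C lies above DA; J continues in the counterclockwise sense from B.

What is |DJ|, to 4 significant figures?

64.46

D is at the origin; D and A share the same y with |DA| = 53.1 and A on the −x side, so A = (-53.10, 0.000). A1 meets DA tangentially, so CA is at right angles to DA, so C = A + (0, 5) = (-53.10, 5.000). On A1, A sits at bearing -90° from C; a 92° counterclockwise sweep puts B at bearing 2°, so B = C + 5.0·(cos 2°, sin 2°) = (-48.10, 5.174). The tangent condition forces CB to be normal to BJ, so BJ runs along (−sin 2°, cos 2°); with |BJ| = 36.3, J = (-49.37, 41.45). Then |DJ| = |J − D| = 64.46.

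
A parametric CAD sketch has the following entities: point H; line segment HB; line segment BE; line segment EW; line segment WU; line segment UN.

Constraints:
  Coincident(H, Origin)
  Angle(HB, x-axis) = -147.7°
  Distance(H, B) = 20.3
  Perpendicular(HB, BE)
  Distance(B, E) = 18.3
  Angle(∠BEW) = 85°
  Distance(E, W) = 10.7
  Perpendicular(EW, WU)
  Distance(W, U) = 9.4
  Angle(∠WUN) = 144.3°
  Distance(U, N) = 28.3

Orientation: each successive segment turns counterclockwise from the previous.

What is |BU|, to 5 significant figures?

12.684

H is at the origin; HB runs at -147.7° with length 20.3, so B = (-17.159, -10.847). HB is perpendicular to BE, so BE runs at -57.700°; with |BE| = 18.3, E = (-7.3802, -26.316). ∠BEW = 85.0° gives EW at 37.300° from the x-axis; with |EW| = 10.7, W = (1.1314, -19.832). EW is perpendicular to WU, so WU runs at 127.30°; with |WU| = 9.4, U = (-4.5649, -12.354). Then |BU| = |U − B| = 12.684.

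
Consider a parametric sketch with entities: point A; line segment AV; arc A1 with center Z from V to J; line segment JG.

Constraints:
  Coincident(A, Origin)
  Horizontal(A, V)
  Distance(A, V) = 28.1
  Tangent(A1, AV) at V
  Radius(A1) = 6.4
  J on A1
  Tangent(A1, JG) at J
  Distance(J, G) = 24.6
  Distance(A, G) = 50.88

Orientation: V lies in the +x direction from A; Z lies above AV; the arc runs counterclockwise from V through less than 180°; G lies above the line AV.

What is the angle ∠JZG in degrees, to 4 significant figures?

75.42°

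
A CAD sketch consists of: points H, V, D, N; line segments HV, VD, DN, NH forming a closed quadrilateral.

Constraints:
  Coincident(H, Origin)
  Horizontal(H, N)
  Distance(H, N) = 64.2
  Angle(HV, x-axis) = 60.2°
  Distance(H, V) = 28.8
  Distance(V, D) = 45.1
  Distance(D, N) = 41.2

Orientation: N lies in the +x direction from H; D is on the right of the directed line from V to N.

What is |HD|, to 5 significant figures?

32.773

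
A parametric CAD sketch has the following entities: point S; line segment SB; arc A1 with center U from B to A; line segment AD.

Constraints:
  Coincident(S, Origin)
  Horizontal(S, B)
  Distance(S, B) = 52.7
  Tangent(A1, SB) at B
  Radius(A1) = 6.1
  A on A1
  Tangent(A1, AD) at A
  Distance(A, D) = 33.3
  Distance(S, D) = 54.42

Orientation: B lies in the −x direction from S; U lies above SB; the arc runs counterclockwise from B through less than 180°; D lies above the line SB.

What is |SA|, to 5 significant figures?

46.987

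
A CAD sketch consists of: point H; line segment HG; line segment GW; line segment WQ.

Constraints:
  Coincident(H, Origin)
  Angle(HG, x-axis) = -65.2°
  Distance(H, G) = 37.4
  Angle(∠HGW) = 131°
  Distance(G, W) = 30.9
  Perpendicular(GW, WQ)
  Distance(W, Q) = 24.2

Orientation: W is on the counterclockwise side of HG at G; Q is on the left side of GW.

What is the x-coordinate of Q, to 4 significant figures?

52.11

∠HGW = 131.0°, so GW runs at -65.2° + (180° − 131.0°) = -16.20° from the x-axis; with |GW| = 30.9, W = G + 30.9·(cos -16.20°, sin -16.20°) = (45.36, -42.57). GW ⟂ WQ; with |WQ| = 24.2 on the left of GW, Q = W + 24.2·(0.2790, 0.9603) = (52.11, -19.33). So Q.x = 52.11.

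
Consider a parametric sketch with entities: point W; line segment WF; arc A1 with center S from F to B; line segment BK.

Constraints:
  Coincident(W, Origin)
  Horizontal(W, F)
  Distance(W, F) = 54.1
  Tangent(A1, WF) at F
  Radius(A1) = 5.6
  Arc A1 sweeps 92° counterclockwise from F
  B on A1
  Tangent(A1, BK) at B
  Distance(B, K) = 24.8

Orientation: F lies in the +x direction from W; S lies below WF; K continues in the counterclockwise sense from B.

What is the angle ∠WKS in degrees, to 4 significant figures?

68.95°

W is at the origin; W and F share the same y with |WF| = 54.1 and F on the +x side, so F = (54.10, 0.000). Tangency of A1 to WF means the radius SF is perpendicular to WF, so S = F + (0, -5.6) = (54.10, -5.600). On A1, F sits at bearing 90° from S; a 92° counterclockwise sweep puts B at bearing 182°, so B = S + 5.6·(cos 182°, sin 182°) = (48.50, -5.795). Tangency of A1 to BK means the radius SB is perpendicular to BK, so BK runs along (−sin 182°, cos 182°); with |BK| = 24.8, K = (49.37, -30.58). Then cos ∠WKS = KW·KS / (|KW||KS|), giving 68.95°.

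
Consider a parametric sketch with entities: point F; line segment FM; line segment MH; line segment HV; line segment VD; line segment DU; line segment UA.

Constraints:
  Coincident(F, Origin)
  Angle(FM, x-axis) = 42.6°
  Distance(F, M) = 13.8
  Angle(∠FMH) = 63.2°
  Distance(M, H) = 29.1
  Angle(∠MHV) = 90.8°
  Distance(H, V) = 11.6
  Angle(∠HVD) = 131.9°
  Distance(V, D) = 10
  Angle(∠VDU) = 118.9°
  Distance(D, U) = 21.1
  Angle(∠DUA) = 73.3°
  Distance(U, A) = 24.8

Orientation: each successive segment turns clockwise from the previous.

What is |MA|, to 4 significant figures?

18.28

F is at the origin; FM runs at 42.6° with length 13.8, so M = (10.16, 9.341). ∠FMH = 63.2° gives MH at -74.20° from the x-axis; with |MH| = 29.1, H = (18.08, -18.66). ∠MHV = 90.8° gives HV at -163.4° from the x-axis; with |HV| = 11.6, V = (6.965, -21.97). ∠HVD = 131.9° gives VD at 148.5° from the x-axis; with |VD| = 10.0, D = (-1.561, -16.75). ∠VDU = 118.9° gives DU at 87.40° from the x-axis; with |DU| = 21.1, U = (-0.6043, 4.330). ∠DUA = 73.3° gives UA at -19.30° from the x-axis; with |UA| = 24.8, A = (22.80, -3.867). Then |MA| = |A − M| = 18.28.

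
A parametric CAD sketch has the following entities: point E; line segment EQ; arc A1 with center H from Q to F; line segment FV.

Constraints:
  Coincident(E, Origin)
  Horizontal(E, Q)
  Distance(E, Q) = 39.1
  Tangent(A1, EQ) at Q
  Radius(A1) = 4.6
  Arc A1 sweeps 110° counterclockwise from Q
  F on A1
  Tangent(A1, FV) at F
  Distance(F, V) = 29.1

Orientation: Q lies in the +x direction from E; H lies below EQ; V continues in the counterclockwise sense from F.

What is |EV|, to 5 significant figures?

55.895

On A1, Q sits at bearing 90° from H; a 110° counterclockwise sweep puts F at bearing 200°, so F = H + 4.6·(cos 200°, sin 200°) = (34.777, -6.1733). A1 meets FV tangentially, so HF is at right angles to FV, so FV runs along (−sin 200°, cos 200°); with |FV| = 29.1, V = (44.730, -33.518). Then |EV| = |V − E| = 55.895.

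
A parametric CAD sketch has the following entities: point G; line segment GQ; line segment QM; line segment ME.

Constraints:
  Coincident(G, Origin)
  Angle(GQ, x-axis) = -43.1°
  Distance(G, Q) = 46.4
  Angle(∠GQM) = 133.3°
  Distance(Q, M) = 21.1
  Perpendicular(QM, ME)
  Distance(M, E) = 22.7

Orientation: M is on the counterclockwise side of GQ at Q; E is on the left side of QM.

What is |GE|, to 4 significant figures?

54.07

G is at the origin; GQ runs at -43.1° with length 46.4, so Q = 46.4·(cos -43.1°, sin -43.1°) = (33.88, -31.70). ∠GQM = 133.3°, so QM runs at -43.1° + (180° − 133.3°) = 3.600° from the x-axis; with |QM| = 21.1, M = Q + 21.1·(cos 3.600°, sin 3.600°) = (54.94, -30.38). The perpendicularity gives ME at right angles to QM; with |ME| = 22.7 on the left of QM, E = M + 22.7·(-0.06279, 0.9980) = (53.51, -7.724). Then |GE| = |E − G| = 54.07.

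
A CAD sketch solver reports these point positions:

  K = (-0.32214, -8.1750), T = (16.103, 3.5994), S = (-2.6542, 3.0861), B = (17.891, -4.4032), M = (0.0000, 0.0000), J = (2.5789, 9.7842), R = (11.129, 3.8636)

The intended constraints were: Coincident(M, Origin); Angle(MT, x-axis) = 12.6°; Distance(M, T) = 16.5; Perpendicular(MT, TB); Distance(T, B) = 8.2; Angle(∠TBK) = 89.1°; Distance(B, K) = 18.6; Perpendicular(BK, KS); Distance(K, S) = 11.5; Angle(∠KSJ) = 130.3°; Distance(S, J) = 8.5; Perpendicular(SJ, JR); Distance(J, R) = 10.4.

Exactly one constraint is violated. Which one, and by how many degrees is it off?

Perpendicular(SJ, JR) — off by 3.30°.

M = (0.00, 0.00) ✓; MT at 12.60° ✓; |MT| = 16.50 ✓; ∠(MT, TB) = 90.01° ✓; |TB| = 8.200 ✓; ∠TBK = 89.11° ✓; |BK| = 18.60 ✓; ∠(BK, KS) = 90.00° ✓; |KS| = 11.50 ✓; ∠KSJ = 130.3° ✓; |SJ| = 8.500 ✓; ∠(SJ, JR) = 86.70° ✗; |JR| = 10.40 ✓.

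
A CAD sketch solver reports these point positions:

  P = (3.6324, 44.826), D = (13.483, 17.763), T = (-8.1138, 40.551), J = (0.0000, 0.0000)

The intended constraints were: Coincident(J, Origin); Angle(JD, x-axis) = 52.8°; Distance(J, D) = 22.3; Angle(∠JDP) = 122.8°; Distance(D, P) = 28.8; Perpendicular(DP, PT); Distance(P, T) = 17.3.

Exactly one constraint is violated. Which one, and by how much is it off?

Distance(P, T) = 17.3 — off by 4.80.

J = (0.00, 0.00) ✓; JD at 52.80° ✓; |JD| = 22.30 ✓; ∠JDP = 122.8° ✓; |DP| = 28.80 ✓; ∠(DP, PT) = 90.00° ✓; |PT| = 12.50 ✗.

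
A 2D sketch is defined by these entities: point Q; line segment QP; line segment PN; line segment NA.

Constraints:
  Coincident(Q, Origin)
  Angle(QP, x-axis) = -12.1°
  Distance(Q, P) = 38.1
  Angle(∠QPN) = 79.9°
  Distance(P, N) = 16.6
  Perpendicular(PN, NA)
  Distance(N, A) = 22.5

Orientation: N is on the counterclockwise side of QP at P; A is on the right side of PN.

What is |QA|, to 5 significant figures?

60.824

Q is at the origin; QP runs at -12.1° with length 38.1, so P = 38.1·(cos -12.1°, sin -12.1°) = (37.254, -7.9865). ∠QPN = 79.9°, so PN runs at -12.1° + (180° − 79.9°) = 88.000° from the x-axis; with |PN| = 16.6, N = P + 16.6·(cos 88.000°, sin 88.000°) = (37.833, 8.6034). PN is perpendicular to NA; with |NA| = 22.5 on the right of PN, A = N + 22.5·(0.99939, -0.034899) = (60.319, 7.8182). Then |QA| = |A − Q| = 60.824.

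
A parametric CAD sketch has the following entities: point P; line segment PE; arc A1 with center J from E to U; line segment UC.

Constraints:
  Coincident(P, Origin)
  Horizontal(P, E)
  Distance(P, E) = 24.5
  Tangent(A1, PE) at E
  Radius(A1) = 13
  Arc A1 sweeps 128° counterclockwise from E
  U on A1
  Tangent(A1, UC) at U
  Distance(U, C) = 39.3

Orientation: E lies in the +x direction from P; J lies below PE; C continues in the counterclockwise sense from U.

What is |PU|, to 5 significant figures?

25.385

P is at the origin; P and E share the same y with |PE| = 24.5 and E on the +x side, so E = (24.500, 0.0000). A1 meets PE tangentially, so JE is at right angles to PE, so J = E + (0, -13) = (24.500, -13.000). On A1, E sits at bearing 90° from J; a 128° counterclockwise sweep puts U at bearing 218°, so U = J + 13.0·(cos 218°, sin 218°) = (14.256, -21.004). Then |PU| = |U − P| = 25.385.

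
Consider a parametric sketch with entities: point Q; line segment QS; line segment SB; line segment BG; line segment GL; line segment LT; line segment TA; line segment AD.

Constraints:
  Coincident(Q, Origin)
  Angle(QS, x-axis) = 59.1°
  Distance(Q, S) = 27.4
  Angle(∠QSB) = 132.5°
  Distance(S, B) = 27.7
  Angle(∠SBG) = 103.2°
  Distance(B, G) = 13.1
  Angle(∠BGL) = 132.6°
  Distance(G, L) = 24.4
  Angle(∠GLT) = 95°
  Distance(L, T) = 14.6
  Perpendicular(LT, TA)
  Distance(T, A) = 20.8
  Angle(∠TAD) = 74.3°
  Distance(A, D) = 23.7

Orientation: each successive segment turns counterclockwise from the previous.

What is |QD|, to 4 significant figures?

49.85

LT ⟂ TA, so TA runs at 45.80°; with |TA| = 20.8, A = (2.627, 35.10). ∠TAD = 74.3° gives AD at 151.5° from the x-axis; with |AD| = 23.7, D = (-18.20, 46.41). Then |QD| = |D − Q| = 49.85.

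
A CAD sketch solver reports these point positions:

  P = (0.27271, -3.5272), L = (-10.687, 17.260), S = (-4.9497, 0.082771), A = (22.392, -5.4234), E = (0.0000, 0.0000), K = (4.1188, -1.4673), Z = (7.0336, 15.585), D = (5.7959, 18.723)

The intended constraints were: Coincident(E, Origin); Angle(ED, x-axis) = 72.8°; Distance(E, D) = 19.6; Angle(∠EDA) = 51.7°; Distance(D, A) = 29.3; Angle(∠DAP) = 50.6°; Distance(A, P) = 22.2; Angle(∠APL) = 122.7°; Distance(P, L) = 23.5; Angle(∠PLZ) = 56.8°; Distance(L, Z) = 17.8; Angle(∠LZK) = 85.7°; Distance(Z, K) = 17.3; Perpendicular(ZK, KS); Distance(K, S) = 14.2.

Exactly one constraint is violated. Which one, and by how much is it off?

Distance(K, S) = 14.2 — off by 5.00.

E = (0.00, 0.00) ✓; ED at 72.80° ✓; |ED| = 19.60 ✓; ∠EDA = 51.70° ✓; |DA| = 29.30 ✓; ∠DAP = 50.60° ✓; |AP| = 22.20 ✓; ∠APL = 122.7° ✓; |PL| = 23.50 ✓; ∠PLZ = 56.80° ✓; |LZ| = 17.80 ✓; ∠LZK = 85.70° ✓; |ZK| = 17.30 ✓; ∠(ZK, KS) = 90.00° ✓; |KS| = 9.200 ✗.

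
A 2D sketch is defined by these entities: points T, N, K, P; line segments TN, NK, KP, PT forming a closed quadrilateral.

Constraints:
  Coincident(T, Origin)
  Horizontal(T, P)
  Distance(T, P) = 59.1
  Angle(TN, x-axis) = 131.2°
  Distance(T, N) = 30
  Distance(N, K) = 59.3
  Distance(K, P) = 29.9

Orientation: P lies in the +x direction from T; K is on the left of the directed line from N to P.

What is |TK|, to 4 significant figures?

45.55

Checks: |NK| = 59.30 ✓; |KP| = 29.90 ✓.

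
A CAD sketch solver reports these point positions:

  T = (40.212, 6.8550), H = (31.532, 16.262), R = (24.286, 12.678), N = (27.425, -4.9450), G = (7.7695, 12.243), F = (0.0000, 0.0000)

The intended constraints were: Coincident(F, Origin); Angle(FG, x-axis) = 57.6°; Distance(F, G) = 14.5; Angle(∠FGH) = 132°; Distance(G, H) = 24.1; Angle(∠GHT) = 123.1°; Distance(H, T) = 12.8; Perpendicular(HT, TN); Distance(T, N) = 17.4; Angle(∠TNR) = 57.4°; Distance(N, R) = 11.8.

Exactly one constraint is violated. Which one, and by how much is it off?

Distance(N, R) = 11.8 — off by 6.10.

F = (0.00, 0.00) ✓; FG at 57.60° ✓; |FG| = 14.50 ✓; ∠FGH = 132.0° ✓; |GH| = 24.10 ✓; ∠GHT = 123.1° ✓; |HT| = 12.80 ✓; ∠(HT, TN) = 90.00° ✓; |TN| = 17.40 ✓; ∠TNR = 57.40° ✓; |NR| = 17.90 ✗.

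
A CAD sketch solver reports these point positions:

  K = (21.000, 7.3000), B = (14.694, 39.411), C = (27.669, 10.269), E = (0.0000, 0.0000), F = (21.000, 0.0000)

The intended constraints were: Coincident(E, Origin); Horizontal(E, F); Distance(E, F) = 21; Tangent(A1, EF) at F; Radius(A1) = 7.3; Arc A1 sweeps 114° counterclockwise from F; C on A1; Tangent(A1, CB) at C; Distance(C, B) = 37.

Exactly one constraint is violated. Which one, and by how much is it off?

Distance(C, B) = 37 — off by 5.10.

E = (0.00, 0.00) ✓; E.y = 0.00, F.y = 0.00 ✓; |EF| = 21.00 ✓; ∠(KF, FE) = 90.00° ✓; |KF| = 7.300 ✓; bearing(K→C) − bearing(K→F) = 114.0° ✓; |KC| = 7.300 ✓; ∠(KC, CB) = 90.00° ✓; |CB| = 31.90 ✗.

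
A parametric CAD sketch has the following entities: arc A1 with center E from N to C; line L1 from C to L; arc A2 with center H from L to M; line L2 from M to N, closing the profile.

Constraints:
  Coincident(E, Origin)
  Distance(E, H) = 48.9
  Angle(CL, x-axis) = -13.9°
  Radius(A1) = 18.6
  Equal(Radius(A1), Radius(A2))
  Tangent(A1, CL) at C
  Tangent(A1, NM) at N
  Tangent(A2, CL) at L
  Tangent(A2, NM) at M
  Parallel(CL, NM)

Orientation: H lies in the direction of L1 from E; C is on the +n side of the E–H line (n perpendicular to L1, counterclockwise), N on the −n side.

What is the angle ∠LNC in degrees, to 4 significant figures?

52.74°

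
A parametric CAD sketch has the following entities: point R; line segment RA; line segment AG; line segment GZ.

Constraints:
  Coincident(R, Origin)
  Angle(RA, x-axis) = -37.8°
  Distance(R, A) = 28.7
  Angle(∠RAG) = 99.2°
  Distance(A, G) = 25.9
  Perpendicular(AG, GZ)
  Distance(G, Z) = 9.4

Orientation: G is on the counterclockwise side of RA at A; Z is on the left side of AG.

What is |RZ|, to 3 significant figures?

35.9

R is at the origin; RA runs at -37.8° with length 28.7, so A = 28.7·(cos -37.8°, sin -37.8°) = (22.7, -17.6). ∠RAG = 99.2°, so AG runs at -37.8° + (180° − 99.2°) = 43.0° from the x-axis; with |AG| = 25.9, G = A + 25.9·(cos 43.0°, sin 43.0°) = (41.6, 0.0733). The perpendicularity gives GZ at right angles to AG; with |GZ| = 9.4 on the left of AG, Z = G + 9.4·(-0.682, 0.731) = (35.2, 6.95). Then |RZ| = |Z − R| = 35.9.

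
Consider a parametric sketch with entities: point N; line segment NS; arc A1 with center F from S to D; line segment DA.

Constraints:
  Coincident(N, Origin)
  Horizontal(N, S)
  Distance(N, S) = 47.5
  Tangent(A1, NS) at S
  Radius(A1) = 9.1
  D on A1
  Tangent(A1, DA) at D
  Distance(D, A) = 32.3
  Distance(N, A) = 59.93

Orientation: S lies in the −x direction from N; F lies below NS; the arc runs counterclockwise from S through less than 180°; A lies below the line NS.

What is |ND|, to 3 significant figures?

57.3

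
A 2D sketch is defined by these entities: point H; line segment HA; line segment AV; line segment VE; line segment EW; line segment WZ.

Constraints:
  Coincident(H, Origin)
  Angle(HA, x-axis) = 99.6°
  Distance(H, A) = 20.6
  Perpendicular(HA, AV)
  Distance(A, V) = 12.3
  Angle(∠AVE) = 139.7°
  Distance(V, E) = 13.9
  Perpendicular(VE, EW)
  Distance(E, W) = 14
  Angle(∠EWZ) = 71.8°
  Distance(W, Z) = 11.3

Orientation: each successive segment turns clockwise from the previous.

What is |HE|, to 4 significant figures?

25.68

H is at the origin; HA runs at 99.6° with length 20.6, so A = (-3.435, 20.31). The perpendicularity gives AV at right angles to HA, so AV runs at 9.600°; with |AV| = 12.3, V = (8.692, 22.36). ∠AVE = 139.7° gives VE at -30.70° from the x-axis; with |VE| = 13.9, E = (20.64, 15.27). Then |HE| = |E − H| = 25.68.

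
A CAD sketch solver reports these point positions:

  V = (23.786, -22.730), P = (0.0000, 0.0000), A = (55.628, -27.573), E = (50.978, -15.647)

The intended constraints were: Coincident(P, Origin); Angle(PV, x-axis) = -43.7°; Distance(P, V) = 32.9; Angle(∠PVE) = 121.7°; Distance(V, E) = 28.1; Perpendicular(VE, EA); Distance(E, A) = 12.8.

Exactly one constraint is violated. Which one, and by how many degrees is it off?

Perpendicular(VE, EA) — off by 6.70°.

P = (0.00, 0.00) ✓; PV at -43.70° ✓; |PV| = 32.90 ✓; ∠PVE = 121.7° ✓; |VE| = 28.10 ✓; ∠(VE, EA) = 83.30° ✗; |EA| = 12.80 ✓.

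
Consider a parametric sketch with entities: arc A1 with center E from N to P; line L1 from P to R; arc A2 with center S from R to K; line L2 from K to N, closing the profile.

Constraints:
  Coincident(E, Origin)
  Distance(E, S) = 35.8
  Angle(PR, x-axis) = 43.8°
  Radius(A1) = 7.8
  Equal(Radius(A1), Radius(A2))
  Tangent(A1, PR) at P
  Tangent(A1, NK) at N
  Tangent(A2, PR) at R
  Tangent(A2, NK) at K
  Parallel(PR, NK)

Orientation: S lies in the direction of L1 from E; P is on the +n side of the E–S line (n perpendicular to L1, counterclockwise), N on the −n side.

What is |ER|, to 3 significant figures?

36.6

The slot axis is L1's direction at 43.8°, so u = (cos 43.8°, sin 43.8°) = (0.722, 0.692) and n = (−sin 43.8°, cos 43.8°) = (-0.692, 0.722). E is at the origin and S lies 35.8 along u from E, so S = 35.8·u = (25.8, 24.8). Tangency of A1 to both parallel lines with radius 7.8 puts P and N at E ± 7.8·n: P = (-5.40, 5.63), N = (5.40, -5.63). Equal radii place R and K the same way about S: R = S + 7.8·n = (20.4, 30.4), K = S − 7.8·n = (31.2, 19.1). Then |ER| = |R − E| = 36.6.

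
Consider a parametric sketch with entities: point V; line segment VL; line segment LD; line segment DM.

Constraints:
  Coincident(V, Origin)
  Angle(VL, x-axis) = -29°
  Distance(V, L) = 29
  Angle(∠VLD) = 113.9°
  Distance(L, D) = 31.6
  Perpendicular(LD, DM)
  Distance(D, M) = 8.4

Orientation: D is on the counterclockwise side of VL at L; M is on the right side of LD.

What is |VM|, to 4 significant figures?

55.66

∠VLD = 113.9°, so LD runs at -29.0° + (180° − 113.9°) = 37.10° from the x-axis; with |LD| = 31.6, D = L + 31.6·(cos 37.10°, sin 37.10°) = (50.57, 5.002). The perpendicularity gives DM at right angles to LD; with |DM| = 8.4 on the right of LD, M = D + 8.4·(0.6032, -0.7976) = (55.63, -1.698). Then |VM| = |M − V| = 55.66.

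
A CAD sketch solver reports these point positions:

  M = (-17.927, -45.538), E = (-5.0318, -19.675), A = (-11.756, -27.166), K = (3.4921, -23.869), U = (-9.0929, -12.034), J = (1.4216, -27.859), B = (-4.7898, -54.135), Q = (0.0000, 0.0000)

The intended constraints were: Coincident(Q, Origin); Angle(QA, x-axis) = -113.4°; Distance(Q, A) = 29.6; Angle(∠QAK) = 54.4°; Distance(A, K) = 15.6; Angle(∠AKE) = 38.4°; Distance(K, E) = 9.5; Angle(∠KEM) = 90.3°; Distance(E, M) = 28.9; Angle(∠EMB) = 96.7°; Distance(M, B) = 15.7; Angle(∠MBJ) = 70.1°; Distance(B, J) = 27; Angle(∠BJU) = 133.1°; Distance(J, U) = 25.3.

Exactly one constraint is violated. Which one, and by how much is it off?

Distance(J, U) = 25.3 — off by 6.30.

Q = (0.00, 0.00) ✓; QA at -113.4° ✓; |QA| = 29.60 ✓; ∠QAK = 54.40° ✓; |AK| = 15.60 ✓; ∠AKE = 38.40° ✓; |KE| = 9.500 ✓; ∠KEM = 90.30° ✓; |EM| = 28.90 ✓; ∠EMB = 96.70° ✓; |MB| = 15.70 ✓; ∠MBJ = 70.10° ✓; |BJ| = 27.00 ✓; ∠BJU = 133.1° ✓; |JU| = 19.00 ✗.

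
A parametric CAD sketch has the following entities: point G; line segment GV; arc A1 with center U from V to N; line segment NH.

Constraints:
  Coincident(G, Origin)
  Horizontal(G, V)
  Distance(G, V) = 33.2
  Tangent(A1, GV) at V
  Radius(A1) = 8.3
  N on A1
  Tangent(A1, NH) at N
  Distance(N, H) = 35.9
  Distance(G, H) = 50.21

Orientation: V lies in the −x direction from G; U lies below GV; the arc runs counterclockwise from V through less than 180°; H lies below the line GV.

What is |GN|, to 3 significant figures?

42.3

G is at the origin; G and V share the same y with |GV| = 33.2 and V on the −x side, so V = (-33.2, 0.00). A1 meets GV tangentially, so UV is at right angles to GV, so U = V + (0, -8.3) = (-33.2, -8.30). Since UN ⟂ NH (tangency), |UH| = √(8.3² + 35.9²) = 36.8 regardless of where N sits on A1. So H lies on both circle(G, 50.21) and circle(U, 36.8); the below-GV intersection is H = (-24.2, -44.0). N is the foot of the tangent from H: N = (-40.6, -12.1).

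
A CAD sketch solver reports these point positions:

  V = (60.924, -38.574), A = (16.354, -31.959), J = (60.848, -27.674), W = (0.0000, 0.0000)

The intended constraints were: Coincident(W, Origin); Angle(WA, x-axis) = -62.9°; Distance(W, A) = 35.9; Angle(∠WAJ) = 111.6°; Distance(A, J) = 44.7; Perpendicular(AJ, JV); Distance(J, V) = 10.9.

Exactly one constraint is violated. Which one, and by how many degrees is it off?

Perpendicular(AJ, JV) — off by 5.10°.

W = (0.00, 0.00) ✓; WA at -62.90° ✓; |WA| = 35.90 ✓; ∠WAJ = 111.6° ✓; |AJ| = 44.70 ✓; ∠(AJ, JV) = 95.10° ✗; |JV| = 10.90 ✓.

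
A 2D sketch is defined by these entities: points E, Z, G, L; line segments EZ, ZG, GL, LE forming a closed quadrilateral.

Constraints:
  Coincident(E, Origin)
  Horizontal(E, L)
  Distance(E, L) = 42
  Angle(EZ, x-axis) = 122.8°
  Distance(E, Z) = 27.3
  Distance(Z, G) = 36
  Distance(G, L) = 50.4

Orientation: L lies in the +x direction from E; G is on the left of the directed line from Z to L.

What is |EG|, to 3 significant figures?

45.4

Checks: |ZG| = 36.00 ✓; |GL| = 50.40 ✓.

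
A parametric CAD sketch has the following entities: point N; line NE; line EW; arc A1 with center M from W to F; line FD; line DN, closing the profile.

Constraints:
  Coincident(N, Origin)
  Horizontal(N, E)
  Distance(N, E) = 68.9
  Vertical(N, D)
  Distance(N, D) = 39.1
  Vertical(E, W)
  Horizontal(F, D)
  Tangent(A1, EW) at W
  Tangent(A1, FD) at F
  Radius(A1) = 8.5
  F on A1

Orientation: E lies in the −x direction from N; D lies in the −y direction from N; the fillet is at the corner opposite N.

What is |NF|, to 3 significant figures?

72.0

N is at the origin; NE is horizontal with |NE| = 68.9 and E on the −x side, so E = (-68.9, 0.00). ND is vertical with |ND| = 39.1 and D on the −y side, so D = (0.00, -39.1). The virtual corner opposite N is at (-68.9, -39.1). The tangent condition forces MW to be normal to EW and since A1 is tangent to FD there, MF ⟂ FD, with radius 8.5, so the center M sits 8.5 in from both sides at M = (-60.4, -30.6). That places the tangent points at W = (-68.9, -30.6) on EW and F = (-60.4, -39.1) on FD. Then |NF| = |F − N| = 72.0.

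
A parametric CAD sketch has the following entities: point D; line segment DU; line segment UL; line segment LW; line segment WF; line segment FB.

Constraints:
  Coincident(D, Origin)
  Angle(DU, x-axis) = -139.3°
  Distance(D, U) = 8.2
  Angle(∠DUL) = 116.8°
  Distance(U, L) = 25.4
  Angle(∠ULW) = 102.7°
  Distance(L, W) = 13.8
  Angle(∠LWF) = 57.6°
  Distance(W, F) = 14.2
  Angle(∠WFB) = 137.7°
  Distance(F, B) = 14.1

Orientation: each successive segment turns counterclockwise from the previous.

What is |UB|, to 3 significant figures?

9.25

D is at the origin; DU runs at -139.3° with length 8.2, so U = (-6.22, -5.35). ∠DUL = 116.8° gives UL at -76.1° from the x-axis; with |UL| = 25.4, L = (-0.115, -30.0). ∠ULW = 102.7° gives LW at 1.20° from the x-axis; with |LW| = 13.8, W = (13.7, -29.7). ∠LWF = 57.6° gives WF at 124° from the x-axis; with |WF| = 14.2, F = (5.82, -17.9). ∠WFB = 137.7° gives FB at 166° from the x-axis; with |FB| = 14.1, B = (-7.85, -14.5). Then |UB| = |B − U| = 9.25.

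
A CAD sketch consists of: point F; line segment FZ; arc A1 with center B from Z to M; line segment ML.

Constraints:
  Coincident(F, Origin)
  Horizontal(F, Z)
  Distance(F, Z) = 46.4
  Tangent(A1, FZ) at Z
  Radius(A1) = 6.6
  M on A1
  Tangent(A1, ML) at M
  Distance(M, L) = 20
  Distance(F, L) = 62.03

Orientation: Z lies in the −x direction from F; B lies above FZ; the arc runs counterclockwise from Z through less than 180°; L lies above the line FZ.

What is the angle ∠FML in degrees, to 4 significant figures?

153.2°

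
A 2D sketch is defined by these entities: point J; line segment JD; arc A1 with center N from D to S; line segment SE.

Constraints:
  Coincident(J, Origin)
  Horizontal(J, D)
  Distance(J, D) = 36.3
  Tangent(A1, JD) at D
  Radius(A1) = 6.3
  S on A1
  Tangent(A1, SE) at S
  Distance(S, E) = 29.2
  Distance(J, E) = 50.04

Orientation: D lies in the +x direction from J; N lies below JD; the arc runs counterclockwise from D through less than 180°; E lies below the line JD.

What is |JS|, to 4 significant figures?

30.95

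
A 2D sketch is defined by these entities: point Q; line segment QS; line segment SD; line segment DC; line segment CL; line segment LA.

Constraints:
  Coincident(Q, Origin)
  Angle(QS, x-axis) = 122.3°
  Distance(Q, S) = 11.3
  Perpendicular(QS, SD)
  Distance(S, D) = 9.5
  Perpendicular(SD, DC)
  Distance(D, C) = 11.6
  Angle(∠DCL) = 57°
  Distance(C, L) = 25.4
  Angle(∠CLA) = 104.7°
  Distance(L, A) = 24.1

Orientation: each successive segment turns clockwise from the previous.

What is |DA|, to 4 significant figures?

28.63

Q is at the origin; QS runs at 122.3° with length 11.3, so S = (-6.038, 9.551). QS is perpendicular to SD, so SD runs at 32.30°; with |SD| = 9.5, D = (1.992, 14.63). SD is perpendicular to DC, so DC runs at -57.70°; with |DC| = 11.6, C = (8.190, 4.823). ∠DCL = 57.0° gives CL at 179.3° from the x-axis; with |CL| = 25.4, L = (-17.21, 5.133). ∠CLA = 104.7° gives LA at 104.0° from the x-axis; with |LA| = 24.1, A = (-23.04, 28.52). Then |DA| = |A − D| = 28.63.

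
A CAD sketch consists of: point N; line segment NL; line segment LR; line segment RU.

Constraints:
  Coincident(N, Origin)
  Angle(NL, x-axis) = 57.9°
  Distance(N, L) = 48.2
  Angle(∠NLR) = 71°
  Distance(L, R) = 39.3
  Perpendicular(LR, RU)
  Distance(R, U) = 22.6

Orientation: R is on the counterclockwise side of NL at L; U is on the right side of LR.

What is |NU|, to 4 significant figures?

72.15

N is at the origin; NL runs at 57.9° with length 48.2, so L = 48.2·(cos 57.9°, sin 57.9°) = (25.61, 40.83). ∠NLR = 71.0°, so LR runs at 57.9° + (180° − 71.0°) = 166.9° from the x-axis; with |LR| = 39.3, R = L + 39.3·(cos 166.9°, sin 166.9°) = (-12.66, 49.74). The perpendicularity gives RU at right angles to LR; with |RU| = 22.6 on the right of LR, U = R + 22.6·(0.2267, 0.9740) = (-7.542, 71.75). Then |NU| = |U − N| = 72.15.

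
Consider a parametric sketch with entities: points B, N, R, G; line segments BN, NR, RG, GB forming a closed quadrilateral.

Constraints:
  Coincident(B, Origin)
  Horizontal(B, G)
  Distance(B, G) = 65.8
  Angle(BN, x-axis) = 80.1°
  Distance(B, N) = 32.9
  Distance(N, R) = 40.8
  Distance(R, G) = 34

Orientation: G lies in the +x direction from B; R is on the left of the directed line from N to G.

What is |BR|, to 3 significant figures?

53.9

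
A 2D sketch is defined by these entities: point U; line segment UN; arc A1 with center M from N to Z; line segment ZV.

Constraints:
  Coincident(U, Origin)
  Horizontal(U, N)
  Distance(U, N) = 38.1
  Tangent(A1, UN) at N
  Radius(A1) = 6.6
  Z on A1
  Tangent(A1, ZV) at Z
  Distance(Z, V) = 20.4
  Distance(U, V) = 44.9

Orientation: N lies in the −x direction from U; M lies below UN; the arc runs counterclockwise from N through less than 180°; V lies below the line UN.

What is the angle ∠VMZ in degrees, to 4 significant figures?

72.07°

U is at the origin; U and N share the same y with |UN| = 38.1 and N on the −x side, so N = (-38.10, 0.000). Since A1 is tangent to UN there, MN ⟂ UN, so M = N + (0, -6.6) = (-38.10, -6.600). Since MZ ⟂ ZV (tangency), |MV| = √(6.6² + 20.4²) = 21.44 regardless of where Z sits on A1. So V lies on both circle(U, 44.9) and circle(M, 21.44); the below-UN intersection is V = (-35.22, -27.85). Z is the foot of the tangent from V: Z = (-44.05, -9.456).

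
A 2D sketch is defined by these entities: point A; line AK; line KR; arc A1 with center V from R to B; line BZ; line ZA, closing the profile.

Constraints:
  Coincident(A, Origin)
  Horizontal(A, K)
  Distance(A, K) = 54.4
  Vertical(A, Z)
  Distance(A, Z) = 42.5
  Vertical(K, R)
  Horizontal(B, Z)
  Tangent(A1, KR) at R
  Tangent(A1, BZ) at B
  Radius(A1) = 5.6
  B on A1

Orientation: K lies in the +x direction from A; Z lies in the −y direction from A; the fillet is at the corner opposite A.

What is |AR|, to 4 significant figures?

65.73

A is at the origin; AK is horizontal with |AK| = 54.4 and K on the +x side, so K = (54.40, 0.000). A and Z share the same x with |AZ| = 42.5 and Z on the −y side, so Z = (0.000, -42.50). The virtual corner opposite A is at (54.40, -42.50). Tangency of A1 to KR means the radius VR is perpendicular to KR and A1 meets BZ tangentially, so VB is at right angles to BZ, with radius 5.6, so the center V sits 5.6 in from both sides at V = (48.80, -36.90). That places the tangent points at R = (54.40, -36.90) on KR and B = (48.80, -42.50) on BZ. Then |AR| = |R − A| = 65.73.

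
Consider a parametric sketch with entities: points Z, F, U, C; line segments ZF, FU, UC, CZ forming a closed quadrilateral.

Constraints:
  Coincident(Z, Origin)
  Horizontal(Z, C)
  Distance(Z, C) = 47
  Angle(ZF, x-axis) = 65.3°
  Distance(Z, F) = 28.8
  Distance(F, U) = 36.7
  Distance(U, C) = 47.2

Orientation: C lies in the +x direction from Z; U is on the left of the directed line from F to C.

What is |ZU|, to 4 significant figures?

63.19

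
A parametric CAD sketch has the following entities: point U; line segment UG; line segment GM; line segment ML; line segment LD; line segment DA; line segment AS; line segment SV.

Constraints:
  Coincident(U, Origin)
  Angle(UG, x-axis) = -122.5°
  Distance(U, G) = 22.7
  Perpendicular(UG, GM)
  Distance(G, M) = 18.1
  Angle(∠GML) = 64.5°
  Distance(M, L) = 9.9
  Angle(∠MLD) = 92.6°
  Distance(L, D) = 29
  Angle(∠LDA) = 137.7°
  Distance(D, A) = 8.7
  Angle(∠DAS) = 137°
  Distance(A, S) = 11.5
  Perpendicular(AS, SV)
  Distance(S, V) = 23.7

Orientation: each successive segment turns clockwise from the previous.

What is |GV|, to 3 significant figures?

16.8

U is at the origin; UG runs at -122.5° with length 22.7, so G = (-12.2, -19.1). UG is perpendicular to GM, so GM runs at 148°; with |GM| = 18.1, M = (-27.5, -9.42). ∠GML = 64.5° gives ML at 32.0° from the x-axis; with |ML| = 9.9, L = (-19.1, -4.17). ∠MLD = 92.6° gives LD at -55.4° from the x-axis; with |LD| = 29.0, D = (-2.60, -28.0). ∠LDA = 137.7° gives DA at -97.7° from the x-axis; with |DA| = 8.7, A = (-3.76, -36.7). ∠DAS = 137.0° gives AS at -141° from the x-axis; with |AS| = 11.5, S = (-12.7, -44.0). AS ⟂ SV, so SV runs at 129°; with |SV| = 23.7, V = (-27.7, -25.6). Then |GV| = |V − G| = 16.8.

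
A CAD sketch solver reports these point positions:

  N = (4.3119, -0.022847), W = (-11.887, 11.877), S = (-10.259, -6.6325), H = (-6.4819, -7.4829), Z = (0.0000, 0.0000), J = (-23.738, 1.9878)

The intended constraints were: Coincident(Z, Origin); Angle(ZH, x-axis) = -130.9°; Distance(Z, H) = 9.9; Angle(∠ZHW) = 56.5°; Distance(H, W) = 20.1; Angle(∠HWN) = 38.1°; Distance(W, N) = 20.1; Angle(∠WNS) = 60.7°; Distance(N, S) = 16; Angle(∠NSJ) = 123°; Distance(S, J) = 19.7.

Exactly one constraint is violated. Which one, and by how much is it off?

Distance(S, J) = 19.7 — off by 3.70.

Z = (0.00, 0.00) ✓; ZH at -130.9° ✓; |ZH| = 9.900 ✓; ∠ZHW = 56.50° ✓; |HW| = 20.10 ✓; ∠HWN = 38.10° ✓; |WN| = 20.10 ✓; ∠WNS = 60.70° ✓; |NS| = 16.00 ✓; ∠NSJ = 123.0° ✓; |SJ| = 16.00 ✗.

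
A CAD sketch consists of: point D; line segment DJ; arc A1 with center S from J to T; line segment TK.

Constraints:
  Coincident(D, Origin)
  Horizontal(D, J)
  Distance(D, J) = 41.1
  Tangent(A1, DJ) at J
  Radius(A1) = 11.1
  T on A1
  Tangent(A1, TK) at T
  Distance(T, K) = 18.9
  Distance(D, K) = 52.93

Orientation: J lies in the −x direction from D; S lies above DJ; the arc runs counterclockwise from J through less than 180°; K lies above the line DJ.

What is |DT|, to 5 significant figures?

35.805

D is at the origin; DJ is horizontal with |DJ| = 41.1 and J on the −x side, so J = (-41.100, 0.0000). Since A1 is tangent to DJ there, SJ ⟂ DJ, so S = J + (0, 11.1) = (-41.100, 11.100). Since ST ⟂ TK (tangency), |SK| = √(11.1² + 18.9²) = 21.918 regardless of where T sits on A1. So K lies on both circle(D, 52.93) and circle(S, 21.918); the above-DJ intersection is K = (-41.370, 33.017). T is the foot of the tangent from K: T = (-31.599, 16.839).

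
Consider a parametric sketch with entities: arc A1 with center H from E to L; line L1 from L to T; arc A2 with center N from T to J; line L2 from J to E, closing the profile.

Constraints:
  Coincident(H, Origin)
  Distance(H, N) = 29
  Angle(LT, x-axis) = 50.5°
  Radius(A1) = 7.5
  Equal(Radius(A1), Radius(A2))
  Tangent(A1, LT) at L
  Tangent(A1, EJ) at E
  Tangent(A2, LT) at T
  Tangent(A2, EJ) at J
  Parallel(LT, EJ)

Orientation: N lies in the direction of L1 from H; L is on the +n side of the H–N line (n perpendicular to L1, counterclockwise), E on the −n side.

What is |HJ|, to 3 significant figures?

30.0

The slot axis is L1's direction at 50.5°, so u = (cos 50.5°, sin 50.5°) = (0.636, 0.772) and n = (−sin 50.5°, cos 50.5°) = (-0.772, 0.636). H is at the origin and N lies 29.0 along u from H, so N = 29.0·u = (18.4, 22.4). Tangency of A1 to both parallel lines with radius 7.5 puts L and E at H ± 7.5·n: L = (-5.79, 4.77), E = (5.79, -4.77). Equal radii place T and J the same way about N: T = N + 7.5·n = (12.7, 27.1), J = N − 7.5·n = (24.2, 17.6). Then |HJ| = |J − H| = 30.0.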